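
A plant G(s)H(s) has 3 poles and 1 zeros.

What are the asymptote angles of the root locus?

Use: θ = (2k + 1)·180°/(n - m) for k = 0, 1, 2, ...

n - m = 3 - 1 = 2. Angles: θk = (2k + 1)·180°/2 = 90°, 270°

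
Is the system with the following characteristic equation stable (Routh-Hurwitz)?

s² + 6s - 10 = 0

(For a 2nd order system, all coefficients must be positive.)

Coefficients: 1, 6, -10. c=-10 not positive, so system is unstable.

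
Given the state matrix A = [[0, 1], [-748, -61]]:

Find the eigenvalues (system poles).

det(A - λI) = λ² - (-61)λ + 748 = (λ - (-44))(λ - (-17)). Eigenvalues: -44, -17.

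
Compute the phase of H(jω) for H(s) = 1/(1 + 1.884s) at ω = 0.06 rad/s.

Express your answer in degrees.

Phase = -arctan(ωτ) = -arctan(0.06 × 1.884) = -6.4°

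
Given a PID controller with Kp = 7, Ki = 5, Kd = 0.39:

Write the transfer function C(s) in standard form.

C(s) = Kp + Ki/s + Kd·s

Substituting values: C(s) = 7 + 5/s + 0.39s = (0.39s² + 7s + 5)/s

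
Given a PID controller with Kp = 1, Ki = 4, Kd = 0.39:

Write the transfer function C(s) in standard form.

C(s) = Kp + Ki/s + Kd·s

Substituting values: C(s) = 1 + 4/s + 0.39s = (0.39s² + s + 4)/s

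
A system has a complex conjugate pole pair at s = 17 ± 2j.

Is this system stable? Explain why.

Real part of poles is 17 (> 0, right half-plane). Unstable.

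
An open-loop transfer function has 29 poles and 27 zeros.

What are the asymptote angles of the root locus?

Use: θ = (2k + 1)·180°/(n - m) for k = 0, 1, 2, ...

n - m = 29 - 27 = 2. Angles: θk = (2k + 1)·180°/2 = 90°, 270°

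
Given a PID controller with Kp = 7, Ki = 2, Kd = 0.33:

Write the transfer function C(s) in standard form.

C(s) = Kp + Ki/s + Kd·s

Substituting values: C(s) = 7 + 2/s + 0.33s = (0.33s² + 7s + 2)/s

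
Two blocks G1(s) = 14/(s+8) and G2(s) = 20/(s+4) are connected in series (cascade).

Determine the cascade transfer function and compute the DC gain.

Series: multiply transfer functions. G_eq = 14/(s+8) × 20/(s+4) = 280/((s+8)(s+4)). DC gain = 280/(8×4) = 8.75.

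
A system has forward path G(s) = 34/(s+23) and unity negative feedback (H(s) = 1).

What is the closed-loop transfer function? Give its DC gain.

T(s) = G/(1+GH) = [34/(s+23)] / [1 + 34/(s+23)] = 34/(s+23+34) = 34/(s+57). DC gain = 34/57 = 0.5965.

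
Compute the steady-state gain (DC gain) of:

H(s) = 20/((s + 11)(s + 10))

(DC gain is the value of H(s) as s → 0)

DC gain = H(0) = 20/(11 × 10) = 20/110 = 0.1818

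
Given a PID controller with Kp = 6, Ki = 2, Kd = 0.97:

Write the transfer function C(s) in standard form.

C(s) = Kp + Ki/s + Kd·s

Substituting values: C(s) = 6 + 2/s + 0.97s = (0.97s² + 6s + 2)/s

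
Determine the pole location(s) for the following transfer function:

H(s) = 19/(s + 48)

Pole is where denominator = 0: s + 48 = 0, so s = -48.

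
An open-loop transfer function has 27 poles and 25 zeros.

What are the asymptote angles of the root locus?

n - m = 27 - 25 = 2. Angles: θk = (2k + 1)·180°/2 = 90°, 270°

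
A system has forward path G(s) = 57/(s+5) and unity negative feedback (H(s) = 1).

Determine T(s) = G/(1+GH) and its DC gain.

T(s) = G/(1+GH) = [57/(s+5)] / [1 + 57/(s+5)] = 57/(s+5+57) = 57/(s+62). DC gain = 57/62 = 0.9194.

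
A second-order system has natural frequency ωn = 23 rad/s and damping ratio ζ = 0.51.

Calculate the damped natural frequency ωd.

ωd = ωn√(1 - ζ²) = 23√(1 - 0.51²) = 19.78 rad/s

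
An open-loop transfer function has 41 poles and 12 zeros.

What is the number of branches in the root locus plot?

Root locus has n branches where n = number of poles = 41.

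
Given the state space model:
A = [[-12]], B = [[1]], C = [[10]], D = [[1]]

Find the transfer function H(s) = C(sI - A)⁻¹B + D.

(sI - A)⁻¹ = 1/(s + 12). H(s) = 10×1/(s + 12) + 1 = (s + 22)/(s + 12).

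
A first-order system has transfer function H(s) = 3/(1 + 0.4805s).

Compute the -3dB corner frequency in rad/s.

Corner frequency = 1/τ = 1/0.4805 = 2.081 rad/s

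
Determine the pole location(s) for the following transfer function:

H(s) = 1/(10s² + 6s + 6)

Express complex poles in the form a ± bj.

Discriminant = 6² - 4×10×6 = 36 - 240 = -204 < 0, so the poles are a complex conjugate pair s = (-6 ± j√204)/(2×10). Real part = -6/(2×10) = -6/20 = -0.3; imaginary part = ±√204/(2×10) ≈ 0.7141. Poles: s = -0.3 ± 0.7141j.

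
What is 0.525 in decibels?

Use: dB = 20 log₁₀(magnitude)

dB = 20 log₁₀(0.525) = -5.6 dB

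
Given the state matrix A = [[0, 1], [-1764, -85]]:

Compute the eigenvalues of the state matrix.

det(A - λI) = λ² - (-85)λ + 1764 = (λ - (-36))(λ - (-49)). Eigenvalues: -36, -49.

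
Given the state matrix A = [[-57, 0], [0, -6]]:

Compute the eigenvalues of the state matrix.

For diagonal matrix, eigenvalues are diagonal entries: λ₁ = -57, λ₂ = -6.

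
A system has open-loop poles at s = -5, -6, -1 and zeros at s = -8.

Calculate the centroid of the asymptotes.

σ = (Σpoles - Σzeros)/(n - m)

σ = (Σpoles - Σzeros)/(n - m) = (-12 - (-8))/(3 - 1) = -4/2 = -2.0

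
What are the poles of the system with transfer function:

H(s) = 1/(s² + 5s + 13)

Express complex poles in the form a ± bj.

Discriminant = 5² - 4×1×13 = 25 - 52 = -27 < 0, so the poles are a complex conjugate pair s = (-5 ± j√27)/(2×1). Real part = -5/(2×1) = -5/2 = -2.5; imaginary part = ±√27/(2×1) ≈ 2.5981. Poles: s = -2.5 ± 2.5981j.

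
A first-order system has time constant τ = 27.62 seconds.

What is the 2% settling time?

For first-order system, 2% settling time ≈ 4τ = 4 × 27.62 = 110.48 s.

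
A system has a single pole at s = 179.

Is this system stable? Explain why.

Pole at s = 179 is in the right half-plane. Unstable.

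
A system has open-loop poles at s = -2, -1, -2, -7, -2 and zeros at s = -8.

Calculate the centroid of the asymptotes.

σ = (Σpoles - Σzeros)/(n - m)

σ = (Σpoles - Σzeros)/(n - m) = (-14 - (-8))/(5 - 1) = -6/4 = -1.5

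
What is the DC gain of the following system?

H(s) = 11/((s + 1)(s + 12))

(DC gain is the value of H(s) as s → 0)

DC gain = H(0) = 11/(1 × 12) = 11/12 = 0.9167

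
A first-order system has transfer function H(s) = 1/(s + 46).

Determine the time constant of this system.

For H(s) = 1/(s + 1/τ), the pole is at -1/τ = -46, so τ = 1/46 = 0.0217 s.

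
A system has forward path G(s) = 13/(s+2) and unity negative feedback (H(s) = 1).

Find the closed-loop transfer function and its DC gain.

T(s) = G/(1+GH) = [13/(s+2)] / [1 + 13/(s+2)] = 13/(s+2+13) = 13/(s+15). DC gain = 13/15 = 0.8667.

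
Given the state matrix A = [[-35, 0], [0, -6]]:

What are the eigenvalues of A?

For diagonal matrix, eigenvalues are diagonal entries: λ₁ = -35, λ₂ = -6.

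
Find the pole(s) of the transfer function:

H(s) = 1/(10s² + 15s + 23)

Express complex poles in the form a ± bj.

Discriminant = 15² - 4×10×23 = 225 - 920 = -695 < 0, so the poles are a complex conjugate pair s = (-15 ± j√695)/(2×10). Real part = -15/(2×10) = -15/20 = -0.75; imaginary part = ±√695/(2×10) ≈ 1.3181. Poles: s = -0.75 ± 1.3181j.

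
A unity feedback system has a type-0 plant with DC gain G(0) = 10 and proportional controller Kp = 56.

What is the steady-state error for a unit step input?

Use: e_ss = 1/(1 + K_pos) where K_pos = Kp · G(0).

K_pos = Kp · G(0) = 56 × 10 = 560. e_ss = 1/(1 + 560) = 0.0018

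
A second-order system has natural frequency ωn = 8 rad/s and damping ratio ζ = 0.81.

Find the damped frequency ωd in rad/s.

ωd = ωn√(1 - ζ²) = 8√(1 - 0.81²) = 4.69 rad/s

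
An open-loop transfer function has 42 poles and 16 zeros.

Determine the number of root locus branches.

Root locus has n branches where n = number of poles = 42.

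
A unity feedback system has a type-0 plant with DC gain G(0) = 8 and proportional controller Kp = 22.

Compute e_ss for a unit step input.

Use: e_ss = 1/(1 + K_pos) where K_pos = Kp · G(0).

K_pos = Kp · G(0) = 22 × 8 = 176. e_ss = 1/(1 + 176) = 0.0056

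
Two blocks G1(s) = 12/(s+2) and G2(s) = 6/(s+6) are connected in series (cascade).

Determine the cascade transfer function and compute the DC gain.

Series: multiply transfer functions. G_eq = 12/(s+2) × 6/(s+6) = 72/((s+2)(s+6)). DC gain = 72/(2×6) = 6.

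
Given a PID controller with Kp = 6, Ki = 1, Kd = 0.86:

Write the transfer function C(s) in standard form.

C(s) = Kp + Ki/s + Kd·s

Substituting values: C(s) = 6 + 1/s + 0.86s = (0.86s² + 6s + 1)/s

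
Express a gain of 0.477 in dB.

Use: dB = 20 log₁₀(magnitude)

dB = 20 log₁₀(0.477) = -6.4 dB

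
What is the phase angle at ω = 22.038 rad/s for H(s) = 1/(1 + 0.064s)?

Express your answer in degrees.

Phase = -arctan(ωτ) = -arctan(22.038 × 0.064) = -54.7°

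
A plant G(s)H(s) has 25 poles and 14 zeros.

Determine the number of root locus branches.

Root locus has n branches where n = number of poles = 25.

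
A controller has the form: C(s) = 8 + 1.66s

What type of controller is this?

This is a Proportional-Derivative (PD) controller.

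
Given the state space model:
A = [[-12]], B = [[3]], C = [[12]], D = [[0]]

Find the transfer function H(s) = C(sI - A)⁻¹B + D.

(sI - A)⁻¹ = 1/(s + 12). H(s) = 12 × 3/(s + 12) + 0 = 36/(s + 12).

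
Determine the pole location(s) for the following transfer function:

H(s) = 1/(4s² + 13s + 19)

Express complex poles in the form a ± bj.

Discriminant = 13² - 4×4×19 = 169 - 304 = -135 < 0, so the poles are a complex conjugate pair s = (-13 ± j√135)/(2×4). Real part = -13/(2×4) = -13/8 = -1.625; imaginary part = ±√135/(2×4) ≈ 1.4524. Poles: s = -1.625 ± 1.4524j.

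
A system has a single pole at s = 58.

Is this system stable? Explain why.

Pole at s = 58 is in the right half-plane. Unstable.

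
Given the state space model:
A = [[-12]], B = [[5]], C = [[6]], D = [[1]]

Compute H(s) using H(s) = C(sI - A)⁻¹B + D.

(sI - A)⁻¹ = 1/(s + 12). H(s) = 6×5/(s + 12) + 1 = (s + 42)/(s + 12).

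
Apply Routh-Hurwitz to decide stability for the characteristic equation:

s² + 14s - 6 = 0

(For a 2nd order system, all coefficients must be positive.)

Coefficients: 1, 14, -6. c=-6 not positive, so system is unstable.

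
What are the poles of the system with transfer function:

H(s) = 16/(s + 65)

Pole is where denominator = 0: s + 65 = 0, so s = -65.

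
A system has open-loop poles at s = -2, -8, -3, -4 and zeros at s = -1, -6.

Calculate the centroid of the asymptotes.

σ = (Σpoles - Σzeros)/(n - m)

σ = (Σpoles - Σzeros)/(n - m) = (-17 - (-7))/(4 - 2) = -10/2 = -5.0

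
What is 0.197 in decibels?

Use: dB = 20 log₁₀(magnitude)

dB = 20 log₁₀(0.197) = -14.1 dB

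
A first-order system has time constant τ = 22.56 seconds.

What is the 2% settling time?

For first-order system, 2% settling time ≈ 4τ = 4 × 22.56 = 90.24 s.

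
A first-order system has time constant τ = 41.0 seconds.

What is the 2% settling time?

For first-order system, 2% settling time ≈ 4τ = 4 × 41.0 = 164.0 s.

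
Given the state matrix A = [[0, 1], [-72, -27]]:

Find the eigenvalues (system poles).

det(A - λI) = λ² - (-27)λ + 72 = (λ - (-24))(λ - (-3)). Eigenvalues: -24, -3.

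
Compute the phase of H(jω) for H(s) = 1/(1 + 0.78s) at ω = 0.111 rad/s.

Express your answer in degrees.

Phase = -arctan(ωτ) = -arctan(0.111 × 0.78) = -4.9°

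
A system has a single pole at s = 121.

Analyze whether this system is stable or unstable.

Pole at s = 121 is in the right half-plane. Unstable.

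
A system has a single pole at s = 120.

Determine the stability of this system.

Pole at s = 120 is in the right half-plane. Unstable.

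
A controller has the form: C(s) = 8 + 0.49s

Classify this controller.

This is a Proportional-Derivative (PD) controller.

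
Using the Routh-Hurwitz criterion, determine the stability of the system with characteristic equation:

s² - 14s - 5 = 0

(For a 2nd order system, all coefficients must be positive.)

Coefficients: 1, -14, -5. b=-14, c=-5 not positive, so system is unstable.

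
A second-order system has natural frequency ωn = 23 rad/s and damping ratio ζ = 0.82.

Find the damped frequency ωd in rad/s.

ωd = ωn√(1 - ζ²) = 23√(1 - 0.82²) = 13.16 rad/s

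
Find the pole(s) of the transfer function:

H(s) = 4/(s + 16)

Pole is where denominator = 0: s + 16 = 0, so s = -16.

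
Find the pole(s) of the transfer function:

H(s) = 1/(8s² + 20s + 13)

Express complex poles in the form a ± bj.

Discriminant = 20² - 4×8×13 = 400 - 416 = -16 < 0, so the poles are a complex conjugate pair s = (-20 ± j√16)/(2×8). Real part = -20/(2×8) = -20/16 = -1.25; imaginary part = ±√16/(2×8) = 4/16 = 0.25. Poles: s = -1.25 ± 0.25j.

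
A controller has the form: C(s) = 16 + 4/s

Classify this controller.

This is a Proportional-Integral (PI) controller.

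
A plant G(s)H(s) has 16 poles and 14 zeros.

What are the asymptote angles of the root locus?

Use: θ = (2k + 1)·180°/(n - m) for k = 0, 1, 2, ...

n - m = 16 - 14 = 2. Angles: θk = (2k + 1)·180°/2 = 90°, 270°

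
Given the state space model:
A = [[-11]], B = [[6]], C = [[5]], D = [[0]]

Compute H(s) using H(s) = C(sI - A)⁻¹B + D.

(sI - A)⁻¹ = 1/(s + 11). H(s) = 5 × 6/(s + 11) + 0 = 30/(s + 11).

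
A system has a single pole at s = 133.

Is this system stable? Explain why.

Pole at s = 133 is in the right half-plane. Unstable.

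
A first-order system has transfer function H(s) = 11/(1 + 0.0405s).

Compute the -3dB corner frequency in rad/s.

Corner frequency = 1/τ = 1/0.0405 = 24.691 rad/s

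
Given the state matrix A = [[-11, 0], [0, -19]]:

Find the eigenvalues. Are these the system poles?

For diagonal matrix, eigenvalues are diagonal entries: λ₁ = -11, λ₂ = -19. Eigenvalues of A = system poles.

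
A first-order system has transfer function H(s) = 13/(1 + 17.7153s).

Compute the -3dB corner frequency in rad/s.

Corner frequency = 1/τ = 1/17.7153 = 0.056 rad/s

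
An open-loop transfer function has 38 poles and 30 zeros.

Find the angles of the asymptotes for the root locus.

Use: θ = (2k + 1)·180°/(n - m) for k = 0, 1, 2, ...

n - m = 38 - 30 = 8. Angles: θk = (2k + 1)·180°/8 = 22.5°, 67.5°, 112.5°, 157.5°, 202.5°, 247.5°, 292.5°, 337.5°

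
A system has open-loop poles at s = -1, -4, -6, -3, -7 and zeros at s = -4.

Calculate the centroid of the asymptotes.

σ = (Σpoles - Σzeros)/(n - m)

σ = (Σpoles - Σzeros)/(n - m) = (-21 - (-4))/(5 - 1) = -17/4 = -4.25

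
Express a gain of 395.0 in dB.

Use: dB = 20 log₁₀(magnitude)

dB = 20 log₁₀(395.0) = 51.9 dB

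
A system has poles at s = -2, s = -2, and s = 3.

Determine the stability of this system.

Pole(s) at s = 3 are not in the left half-plane. System is unstable.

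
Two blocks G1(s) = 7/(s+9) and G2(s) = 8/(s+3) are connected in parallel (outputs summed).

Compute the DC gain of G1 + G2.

Parallel: G_eq = G1 + G2. DC gain = G1(0) + G2(0) = 7/9 + 8/3 = 0.7778 + 2.6667 = 3.4444.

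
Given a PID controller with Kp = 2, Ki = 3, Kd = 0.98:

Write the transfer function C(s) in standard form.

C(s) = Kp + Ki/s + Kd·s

Substituting values: C(s) = 2 + 3/s + 0.98s = (0.98s² + 2s + 3)/s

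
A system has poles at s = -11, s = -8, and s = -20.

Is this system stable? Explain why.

All poles are in the left half-plane. System is stable.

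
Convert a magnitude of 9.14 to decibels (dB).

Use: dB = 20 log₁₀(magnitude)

dB = 20 log₁₀(9.14) = 19.2 dB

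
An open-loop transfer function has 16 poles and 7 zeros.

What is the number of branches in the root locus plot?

Root locus has n branches where n = number of poles = 16.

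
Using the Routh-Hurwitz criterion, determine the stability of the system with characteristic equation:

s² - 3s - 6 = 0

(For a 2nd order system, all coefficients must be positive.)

Coefficients: 1, -3, -6. b=-3, c=-6 not positive, so system is unstable.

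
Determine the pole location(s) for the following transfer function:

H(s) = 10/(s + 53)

Pole is where denominator = 0: s + 53 = 0, so s = -53.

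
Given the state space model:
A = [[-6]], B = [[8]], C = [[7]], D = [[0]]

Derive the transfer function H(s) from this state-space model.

(sI - A)⁻¹ = 1/(s + 6). H(s) = 7 × 8/(s + 6) + 0 = 56/(s + 6).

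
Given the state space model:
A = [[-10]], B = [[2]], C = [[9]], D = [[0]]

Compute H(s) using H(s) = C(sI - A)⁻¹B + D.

(sI - A)⁻¹ = 1/(s + 10). H(s) = 9 × 2/(s + 10) + 0 = 18/(s + 10).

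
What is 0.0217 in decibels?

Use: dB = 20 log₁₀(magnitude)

dB = 20 log₁₀(0.0217) = -33.3 dB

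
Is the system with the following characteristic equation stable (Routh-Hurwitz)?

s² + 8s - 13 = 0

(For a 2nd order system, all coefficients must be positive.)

Coefficients: 1, 8, -13. c=-13 not positive, so system is unstable.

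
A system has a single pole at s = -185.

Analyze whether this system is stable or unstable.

Pole at s = -185 is in the left half-plane. Stable.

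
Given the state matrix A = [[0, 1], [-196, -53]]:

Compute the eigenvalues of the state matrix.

det(A - λI) = λ² - (-53)λ + 196 = (λ - (-4))(λ - (-49)). Eigenvalues: -4, -49.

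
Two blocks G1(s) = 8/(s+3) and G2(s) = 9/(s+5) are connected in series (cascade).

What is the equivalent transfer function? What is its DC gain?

Series: multiply transfer functions. G_eq = 8/(s+3) × 9/(s+5) = 72/((s+3)(s+5)). DC gain = 72/(3×5) = 4.8.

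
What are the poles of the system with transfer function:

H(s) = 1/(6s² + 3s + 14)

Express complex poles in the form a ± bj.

Discriminant = 3² - 4×6×14 = 9 - 336 = -327 < 0, so the poles are a complex conjugate pair s = (-3 ± j√327)/(2×6). Real part = -3/(2×6) = -3/12 = -0.25; imaginary part = ±√327/(2×6) ≈ 1.5069. Poles: s = -0.25 ± 1.5069j.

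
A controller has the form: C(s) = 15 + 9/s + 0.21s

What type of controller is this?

This is a Proportional-Integral-Derivative (PID) controller.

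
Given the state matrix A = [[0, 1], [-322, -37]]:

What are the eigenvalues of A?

det(A - λI) = λ² - (-37)λ + 322 = (λ - (-14))(λ - (-23)). Eigenvalues: -14, -23.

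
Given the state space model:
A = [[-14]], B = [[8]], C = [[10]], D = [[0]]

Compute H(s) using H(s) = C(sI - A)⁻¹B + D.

(sI - A)⁻¹ = 1/(s + 14). H(s) = 10 × 8/(s + 14) + 0 = 80/(s + 14).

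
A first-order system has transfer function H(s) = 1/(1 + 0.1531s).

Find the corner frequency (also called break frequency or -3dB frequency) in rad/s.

Corner frequency = 1/τ = 1/0.1531 = 6.532 rad/s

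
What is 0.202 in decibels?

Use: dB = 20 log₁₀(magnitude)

dB = 20 log₁₀(0.202) = -13.9 dB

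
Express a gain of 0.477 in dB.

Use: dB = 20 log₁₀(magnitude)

dB = 20 log₁₀(0.477) = -6.4 dB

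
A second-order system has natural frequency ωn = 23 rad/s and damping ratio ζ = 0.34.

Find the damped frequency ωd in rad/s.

ωd = ωn√(1 - ζ²) = 23√(1 - 0.34²) = 21.63 rad/s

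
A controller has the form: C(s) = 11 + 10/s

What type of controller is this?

This is a Proportional-Integral (PI) controller.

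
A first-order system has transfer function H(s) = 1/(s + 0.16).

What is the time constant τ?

For H(s) = 1/(s + 1/τ), the pole is at -1/τ = -0.16, so τ = 1/0.16 = 6.25 s.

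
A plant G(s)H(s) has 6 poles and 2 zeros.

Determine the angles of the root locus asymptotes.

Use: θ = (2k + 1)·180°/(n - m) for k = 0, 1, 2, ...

n - m = 6 - 2 = 4. Angles: θk = (2k + 1)·180°/4 = 45°, 135°, 225°, 315°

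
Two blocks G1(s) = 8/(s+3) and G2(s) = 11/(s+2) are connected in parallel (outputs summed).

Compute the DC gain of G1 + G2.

Parallel: G_eq = G1 + G2. DC gain = G1(0) + G2(0) = 8/3 + 11/2 = 2.6667 + 5.5 = 8.1667.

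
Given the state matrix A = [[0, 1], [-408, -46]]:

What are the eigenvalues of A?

det(A - λI) = λ² - (-46)λ + 408 = (λ - (-12))(λ - (-34)). Eigenvalues: -12, -34.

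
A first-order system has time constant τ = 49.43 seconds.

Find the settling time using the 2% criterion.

For first-order system, 2% settling time ≈ 4τ = 4 × 49.43 = 197.72 s.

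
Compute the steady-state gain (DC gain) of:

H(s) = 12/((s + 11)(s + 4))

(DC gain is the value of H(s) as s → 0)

DC gain = H(0) = 12/(11 × 4) = 12/44 = 0.2727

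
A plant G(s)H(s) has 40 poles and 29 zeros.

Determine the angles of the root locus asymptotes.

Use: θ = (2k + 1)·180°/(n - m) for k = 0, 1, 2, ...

n - m = 40 - 29 = 11. Angles: θk = (2k + 1)·180°/11 = 16.36°, 49.09°, 81.82°, 114.55°, 147.27°, 180°, 212.73°, 245.45°, 278.18°, 310.91°, 343.64°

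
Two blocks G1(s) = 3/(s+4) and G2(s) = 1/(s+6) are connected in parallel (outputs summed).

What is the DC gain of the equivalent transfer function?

Parallel: G_eq = G1 + G2. DC gain = G1(0) + G2(0) = 3/4 + 1/6 = 0.75 + 0.1667 = 0.9167.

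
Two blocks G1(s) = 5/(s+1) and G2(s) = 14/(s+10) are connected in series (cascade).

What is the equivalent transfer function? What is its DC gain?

Series: multiply transfer functions. G_eq = 5/(s+1) × 14/(s+10) = 70/((s+1)(s+10)). DC gain = 70/(1×10) = 7.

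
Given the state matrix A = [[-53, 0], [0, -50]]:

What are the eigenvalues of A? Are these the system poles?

For diagonal matrix, eigenvalues are diagonal entries: λ₁ = -53, λ₂ = -50. Eigenvalues of A = system poles.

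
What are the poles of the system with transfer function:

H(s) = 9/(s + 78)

Pole is where denominator = 0: s + 78 = 0, so s = -78.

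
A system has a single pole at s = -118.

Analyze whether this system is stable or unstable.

Pole at s = -118 is in the left half-plane. Stable.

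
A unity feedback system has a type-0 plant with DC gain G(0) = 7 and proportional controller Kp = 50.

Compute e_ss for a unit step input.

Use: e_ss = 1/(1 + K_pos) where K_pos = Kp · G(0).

K_pos = Kp · G(0) = 50 × 7 = 350. e_ss = 1/(1 + 350) = 0.0028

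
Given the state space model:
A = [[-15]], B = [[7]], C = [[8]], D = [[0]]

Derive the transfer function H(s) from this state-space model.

(sI - A)⁻¹ = 1/(s + 15). H(s) = 8 × 7/(s + 15) + 0 = 56/(s + 15).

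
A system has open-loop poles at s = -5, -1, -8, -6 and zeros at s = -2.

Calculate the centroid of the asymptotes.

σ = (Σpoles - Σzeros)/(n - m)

σ = (Σpoles - Σzeros)/(n - m) = (-20 - (-2))/(4 - 1) = -18/3 = -6.0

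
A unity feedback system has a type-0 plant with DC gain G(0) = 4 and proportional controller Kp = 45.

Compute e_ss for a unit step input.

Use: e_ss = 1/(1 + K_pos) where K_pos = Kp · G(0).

K_pos = Kp · G(0) = 45 × 4 = 180. e_ss = 1/(1 + 180) = 0.0055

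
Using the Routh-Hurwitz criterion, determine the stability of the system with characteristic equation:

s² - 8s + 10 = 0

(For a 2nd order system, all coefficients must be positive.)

Coefficients: 1, -8, 10. b=-8 not positive, so system is unstable.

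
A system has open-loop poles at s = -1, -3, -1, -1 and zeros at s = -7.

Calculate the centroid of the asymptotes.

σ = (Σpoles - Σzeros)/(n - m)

σ = (Σpoles - Σzeros)/(n - m) = (-6 - (-7))/(4 - 1) = 1/3 = 0.33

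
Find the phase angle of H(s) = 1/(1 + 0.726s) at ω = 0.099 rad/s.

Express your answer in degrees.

Phase = -arctan(ωτ) = -arctan(0.099 × 0.726) = -4.1°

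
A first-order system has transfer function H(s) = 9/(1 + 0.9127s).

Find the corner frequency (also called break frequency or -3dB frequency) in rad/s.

Corner frequency = 1/τ = 1/0.9127 = 1.096 rad/s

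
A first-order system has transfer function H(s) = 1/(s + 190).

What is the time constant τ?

For H(s) = 1/(s + 1/τ), the pole is at -1/τ = -190, so τ = 1/190 = 0.0053 s.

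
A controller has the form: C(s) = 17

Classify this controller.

This is a Proportional (P) controller.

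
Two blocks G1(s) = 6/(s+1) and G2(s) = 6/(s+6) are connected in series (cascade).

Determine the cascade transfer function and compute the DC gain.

Series: multiply transfer functions. G_eq = 6/(s+1) × 6/(s+6) = 36/((s+1)(s+6)). DC gain = 36/(1×6) = 6.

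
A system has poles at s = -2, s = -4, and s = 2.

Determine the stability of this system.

Pole(s) at s = 2 are not in the left half-plane. System is unstable.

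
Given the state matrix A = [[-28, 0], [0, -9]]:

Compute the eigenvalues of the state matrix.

For diagonal matrix, eigenvalues are diagonal entries: λ₁ = -28, λ₂ = -9.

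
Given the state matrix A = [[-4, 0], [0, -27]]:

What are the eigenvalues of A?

For diagonal matrix, eigenvalues are diagonal entries: λ₁ = -4, λ₂ = -27.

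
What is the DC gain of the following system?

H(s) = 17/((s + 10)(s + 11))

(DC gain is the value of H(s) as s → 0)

DC gain = H(0) = 17/(10 × 11) = 17/110 = 0.1545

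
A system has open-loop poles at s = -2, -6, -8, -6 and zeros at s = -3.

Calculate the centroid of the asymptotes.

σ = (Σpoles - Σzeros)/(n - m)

σ = (Σpoles - Σzeros)/(n - m) = (-22 - (-3))/(4 - 1) = -19/3 = -6.33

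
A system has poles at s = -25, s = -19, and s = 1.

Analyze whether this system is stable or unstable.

Pole(s) at s = 1 are not in the left half-plane. System is unstable.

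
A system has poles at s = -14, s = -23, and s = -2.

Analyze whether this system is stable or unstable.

All poles are in the left half-plane. System is stable.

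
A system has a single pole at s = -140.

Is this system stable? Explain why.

Pole at s = -140 is in the left half-plane. Stable.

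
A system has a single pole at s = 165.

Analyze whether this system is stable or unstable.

Pole at s = 165 is in the right half-plane. Unstable.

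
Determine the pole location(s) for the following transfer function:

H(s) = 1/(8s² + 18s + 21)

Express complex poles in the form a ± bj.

Discriminant = 18² - 4×8×21 = 324 - 672 = -348 < 0, so the poles are a complex conjugate pair s = (-18 ± j√348)/(2×8). Real part = -18/(2×8) = -18/16 = -1.125; imaginary part = ±√348/(2×8) ≈ 1.1659. Poles: s = -1.125 ± 1.1659j.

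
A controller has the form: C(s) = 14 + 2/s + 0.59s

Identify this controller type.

This is a Proportional-Integral-Derivative (PID) controller.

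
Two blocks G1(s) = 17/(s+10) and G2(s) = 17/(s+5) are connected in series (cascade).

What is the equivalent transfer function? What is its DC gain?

Series: multiply transfer functions. G_eq = 17/(s+10) × 17/(s+5) = 289/((s+10)(s+5)). DC gain = 289/(10×5) = 5.78.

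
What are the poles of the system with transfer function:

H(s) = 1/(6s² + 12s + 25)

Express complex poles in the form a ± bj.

Discriminant = 12² - 4×6×25 = 144 - 600 = -456 < 0, so the poles are a complex conjugate pair s = (-12 ± j√456)/(2×6). Real part = -12/(2×6) = -12/12 = -1; imaginary part = ±√456/(2×6) ≈ 1.7795. Poles: s = -1 ± 1.7795j.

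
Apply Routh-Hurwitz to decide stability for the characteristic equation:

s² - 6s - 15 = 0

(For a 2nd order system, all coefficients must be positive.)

Coefficients: 1, -6, -15. b=-6, c=-15 not positive, so system is unstable.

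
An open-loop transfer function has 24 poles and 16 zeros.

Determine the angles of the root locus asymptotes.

n - m = 24 - 16 = 8. Angles: θk = (2k + 1)·180°/8 = 22.5°, 67.5°, 112.5°, 157.5°, 202.5°, 247.5°, 292.5°, 337.5°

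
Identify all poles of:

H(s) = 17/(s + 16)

Pole is where denominator = 0: s + 16 = 0, so s = -16.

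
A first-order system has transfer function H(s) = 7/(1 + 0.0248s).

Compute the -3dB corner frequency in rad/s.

Corner frequency = 1/τ = 1/0.0248 = 40.323 rad/s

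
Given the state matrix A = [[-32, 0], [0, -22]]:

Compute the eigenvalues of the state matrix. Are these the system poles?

For diagonal matrix, eigenvalues are diagonal entries: λ₁ = -32, λ₂ = -22. Eigenvalues of A = system poles.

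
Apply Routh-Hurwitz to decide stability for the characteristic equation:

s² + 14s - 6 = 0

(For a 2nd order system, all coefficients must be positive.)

Coefficients: 1, 14, -6. c=-6 not positive, so system is unstable.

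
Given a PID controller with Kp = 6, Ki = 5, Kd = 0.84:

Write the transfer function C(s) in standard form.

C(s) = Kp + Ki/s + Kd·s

Substituting values: C(s) = 6 + 5/s + 0.84s = (0.84s² + 6s + 5)/s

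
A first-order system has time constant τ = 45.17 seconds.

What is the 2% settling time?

For first-order system, 2% settling time ≈ 4τ = 4 × 45.17 = 180.68 s.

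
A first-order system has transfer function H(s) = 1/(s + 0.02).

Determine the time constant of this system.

For H(s) = 1/(s + 1/τ), the pole is at -1/τ = -0.02, so τ = 1/0.02 = 50 s.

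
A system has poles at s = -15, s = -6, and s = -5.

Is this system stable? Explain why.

All poles are in the left half-plane. System is stable.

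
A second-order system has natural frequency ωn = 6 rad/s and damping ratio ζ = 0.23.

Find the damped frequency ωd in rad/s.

ωd = ωn√(1 - ζ²) = 6√(1 - 0.23²) = 5.84 rad/s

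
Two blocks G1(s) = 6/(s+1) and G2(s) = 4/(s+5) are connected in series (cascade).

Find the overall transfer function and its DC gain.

Series: multiply transfer functions. G_eq = 6/(s+1) × 4/(s+5) = 24/((s+1)(s+5)). DC gain = 24/(1×5) = 4.8.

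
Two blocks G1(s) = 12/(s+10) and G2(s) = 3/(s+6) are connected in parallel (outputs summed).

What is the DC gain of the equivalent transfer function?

Parallel: G_eq = G1 + G2. DC gain = G1(0) + G2(0) = 12/10 + 3/6 = 1.2 + 0.5 = 1.7.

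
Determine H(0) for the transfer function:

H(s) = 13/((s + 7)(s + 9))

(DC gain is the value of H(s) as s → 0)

DC gain = H(0) = 13/(7 × 9) = 13/63 = 0.2063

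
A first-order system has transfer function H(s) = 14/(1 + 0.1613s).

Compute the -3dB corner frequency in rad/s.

Corner frequency = 1/τ = 1/0.1613 = 6.2 rad/s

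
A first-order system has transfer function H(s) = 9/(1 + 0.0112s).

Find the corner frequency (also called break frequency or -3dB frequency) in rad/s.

Corner frequency = 1/τ = 1/0.0112 = 89.286 rad/s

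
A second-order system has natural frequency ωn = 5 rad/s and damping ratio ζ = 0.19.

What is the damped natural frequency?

ωd = ωn√(1 - ζ²) = 5√(1 - 0.19²) = 4.91 rad/s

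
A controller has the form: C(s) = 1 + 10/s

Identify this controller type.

This is a Proportional-Integral (PI) controller.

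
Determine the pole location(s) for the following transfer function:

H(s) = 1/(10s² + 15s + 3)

Discriminant = 15² - 4×10×3 = 225 - 120 = 105 > 0, so two distinct real poles. Using quadratic formula: s = (-15 ± √105)/(2×10) = (-15 ± √105)/20, with √105 ≈ 10.2470. s₁ ≈ -0.2377, s₂ ≈ -1.2623. Poles: s₁ = -0.2377, s₂ = -1.2623.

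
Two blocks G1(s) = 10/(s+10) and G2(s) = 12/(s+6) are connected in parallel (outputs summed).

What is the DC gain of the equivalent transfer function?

Parallel: G_eq = G1 + G2. DC gain = G1(0) + G2(0) = 10/10 + 12/6 = 1 + 2 = 3.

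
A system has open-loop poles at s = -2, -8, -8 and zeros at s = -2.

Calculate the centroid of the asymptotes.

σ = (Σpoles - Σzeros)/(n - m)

σ = (Σpoles - Σzeros)/(n - m) = (-18 - (-2))/(3 - 1) = -16/2 = -8.0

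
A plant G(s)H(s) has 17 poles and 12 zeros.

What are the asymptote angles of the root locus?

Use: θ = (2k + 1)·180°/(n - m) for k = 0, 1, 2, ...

n - m = 17 - 12 = 5. Angles: θk = (2k + 1)·180°/5 = 36°, 108°, 180°, 252°, 324°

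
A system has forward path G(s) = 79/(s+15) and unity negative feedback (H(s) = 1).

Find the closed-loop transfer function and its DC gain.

T(s) = G/(1+GH) = [79/(s+15)] / [1 + 79/(s+15)] = 79/(s+15+79) = 79/(s+94). DC gain = 79/94 = 0.8404.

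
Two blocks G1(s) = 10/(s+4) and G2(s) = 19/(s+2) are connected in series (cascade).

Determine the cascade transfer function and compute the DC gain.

Series: multiply transfer functions. G_eq = 10/(s+4) × 19/(s+2) = 190/((s+4)(s+2)). DC gain = 190/(4×2) = 23.75.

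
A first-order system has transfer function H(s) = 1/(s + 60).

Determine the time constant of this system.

For H(s) = 1/(s + 1/τ), the pole is at -1/τ = -60, so τ = 1/60 = 0.0167 s.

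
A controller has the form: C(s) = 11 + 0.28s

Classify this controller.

This is a Proportional-Derivative (PD) controller.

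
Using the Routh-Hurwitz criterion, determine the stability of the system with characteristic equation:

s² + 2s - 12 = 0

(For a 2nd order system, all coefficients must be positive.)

Coefficients: 1, 2, -12. c=-12 not positive, so system is unstable.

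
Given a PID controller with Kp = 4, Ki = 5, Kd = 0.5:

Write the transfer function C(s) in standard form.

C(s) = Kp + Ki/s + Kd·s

Substituting values: C(s) = 4 + 5/s + 0.5s = (0.5s² + 4s + 5)/s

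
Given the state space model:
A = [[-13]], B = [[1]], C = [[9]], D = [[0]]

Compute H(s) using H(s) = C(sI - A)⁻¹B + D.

(sI - A)⁻¹ = 1/(s + 13). H(s) = 9 × 1/(s + 13) + 0 = 9/(s + 13).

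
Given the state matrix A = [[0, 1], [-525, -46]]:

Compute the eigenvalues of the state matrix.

det(A - λI) = λ² - (-46)λ + 525 = (λ - (-25))(λ - (-21)). Eigenvalues: -25, -21.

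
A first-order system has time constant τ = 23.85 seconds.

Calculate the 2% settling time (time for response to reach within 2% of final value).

For first-order system, 2% settling time ≈ 4τ = 4 × 23.85 = 95.4 s.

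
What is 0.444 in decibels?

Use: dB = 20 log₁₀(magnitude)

dB = 20 log₁₀(0.444) = -7.1 dB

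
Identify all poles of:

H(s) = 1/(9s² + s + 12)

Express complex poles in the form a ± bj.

Discriminant = 1² - 4×9×12 = 1 - 432 = -431 < 0, so the poles are a complex conjugate pair s = (-1 ± j√431)/(2×9). Real part = -1/(2×9) = -1/18 ≈ -0.0556; imaginary part = ±√431/(2×9) ≈ 1.1534. Poles: s = -0.0556 ± 1.1534j.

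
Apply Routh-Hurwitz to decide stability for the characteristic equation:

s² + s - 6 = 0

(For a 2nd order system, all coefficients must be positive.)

Coefficients: 1, 1, -6. c=-6 not positive, so system is unstable.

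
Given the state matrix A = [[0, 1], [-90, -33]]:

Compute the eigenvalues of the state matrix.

det(A - λI) = λ² - (-33)λ + 90 = (λ - (-30))(λ - (-3)). Eigenvalues: -30, -3.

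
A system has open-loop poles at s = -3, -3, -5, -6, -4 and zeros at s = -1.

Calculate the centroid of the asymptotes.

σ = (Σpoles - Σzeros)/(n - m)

σ = (Σpoles - Σzeros)/(n - m) = (-21 - (-1))/(5 - 1) = -20/4 = -5.0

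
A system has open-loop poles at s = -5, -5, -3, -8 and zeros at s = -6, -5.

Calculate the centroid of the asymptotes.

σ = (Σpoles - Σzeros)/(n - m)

σ = (Σpoles - Σzeros)/(n - m) = (-21 - (-11))/(4 - 2) = -10/2 = -5.0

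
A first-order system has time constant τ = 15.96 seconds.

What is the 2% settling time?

For first-order system, 2% settling time ≈ 4τ = 4 × 15.96 = 63.84 s.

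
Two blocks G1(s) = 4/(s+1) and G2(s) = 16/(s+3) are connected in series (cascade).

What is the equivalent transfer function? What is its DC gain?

Series: multiply transfer functions. G_eq = 4/(s+1) × 16/(s+3) = 64/((s+1)(s+3)). DC gain = 64/(1×3) = 21.3333.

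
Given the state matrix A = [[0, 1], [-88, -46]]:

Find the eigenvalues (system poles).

det(A - λI) = λ² - (-46)λ + 88 = (λ - (-44))(λ - (-2)). Eigenvalues: -44, -2.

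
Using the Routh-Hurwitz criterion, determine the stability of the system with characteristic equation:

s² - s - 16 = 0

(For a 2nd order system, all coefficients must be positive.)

Coefficients: 1, -1, -16. b=-1, c=-16 not positive, so system is unstable.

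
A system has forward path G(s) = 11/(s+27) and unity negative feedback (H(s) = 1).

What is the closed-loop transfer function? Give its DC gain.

T(s) = G/(1+GH) = [11/(s+27)] / [1 + 11/(s+27)] = 11/(s+27+11) = 11/(s+38). DC gain = 11/38 = 0.2895.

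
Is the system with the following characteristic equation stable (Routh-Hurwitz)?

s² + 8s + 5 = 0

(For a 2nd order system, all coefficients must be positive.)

Coefficients: 1, 8, 5. All positive, so system is stable.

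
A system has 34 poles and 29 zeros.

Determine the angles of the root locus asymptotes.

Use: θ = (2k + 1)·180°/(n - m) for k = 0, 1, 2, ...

n - m = 34 - 29 = 5. Angles: θk = (2k + 1)·180°/5 = 36°, 108°, 180°, 252°, 324°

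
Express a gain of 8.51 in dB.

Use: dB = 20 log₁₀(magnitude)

dB = 20 log₁₀(8.51) = 18.6 dB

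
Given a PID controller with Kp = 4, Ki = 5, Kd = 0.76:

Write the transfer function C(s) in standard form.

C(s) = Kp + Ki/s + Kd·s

Substituting values: C(s) = 4 + 5/s + 0.76s = (0.76s² + 4s + 5)/s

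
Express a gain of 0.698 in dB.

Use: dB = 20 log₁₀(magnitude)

dB = 20 log₁₀(0.698) = -3.1 dB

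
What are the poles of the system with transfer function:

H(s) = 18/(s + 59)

Pole is where denominator = 0: s + 59 = 0, so s = -59.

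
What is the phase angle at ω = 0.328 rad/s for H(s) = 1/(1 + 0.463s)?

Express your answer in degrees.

Phase = -arctan(ωτ) = -arctan(0.328 × 0.463) = -8.6°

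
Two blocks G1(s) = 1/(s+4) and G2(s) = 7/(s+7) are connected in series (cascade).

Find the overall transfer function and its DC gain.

Series: multiply transfer functions. G_eq = 1/(s+4) × 7/(s+7) = 7/((s+4)(s+7)). DC gain = 7/(4×7) = 0.25.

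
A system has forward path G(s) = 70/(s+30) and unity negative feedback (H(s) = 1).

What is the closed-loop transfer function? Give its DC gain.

T(s) = G/(1+GH) = [70/(s+30)] / [1 + 70/(s+30)] = 70/(s+30+70) = 70/(s+100). DC gain = 70/100 = 0.7.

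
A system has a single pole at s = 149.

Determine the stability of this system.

Pole at s = 149 is in the right half-plane. Unstable.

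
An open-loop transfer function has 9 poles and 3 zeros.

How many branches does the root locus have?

Root locus has n branches where n = number of poles = 9.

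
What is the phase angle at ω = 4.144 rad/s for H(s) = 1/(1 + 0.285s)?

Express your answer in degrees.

Phase = -arctan(ωτ) = -arctan(4.144 × 0.285) = -49.7°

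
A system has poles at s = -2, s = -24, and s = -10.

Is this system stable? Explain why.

All poles are in the left half-plane. System is stable.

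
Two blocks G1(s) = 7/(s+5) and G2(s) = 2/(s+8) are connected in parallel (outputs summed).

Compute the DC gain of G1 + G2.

Parallel: G_eq = G1 + G2. DC gain = G1(0) + G2(0) = 7/5 + 2/8 = 1.4 + 0.25 = 1.65.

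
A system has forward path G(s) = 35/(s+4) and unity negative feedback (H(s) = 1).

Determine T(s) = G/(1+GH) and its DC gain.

T(s) = G/(1+GH) = [35/(s+4)] / [1 + 35/(s+4)] = 35/(s+4+35) = 35/(s+39). DC gain = 35/39 = 0.8974.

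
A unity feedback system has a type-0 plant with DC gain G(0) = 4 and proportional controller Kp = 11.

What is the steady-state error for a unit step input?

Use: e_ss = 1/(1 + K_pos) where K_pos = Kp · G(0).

K_pos = Kp · G(0) = 11 × 4 = 44. e_ss = 1/(1 + 44) = 0.0222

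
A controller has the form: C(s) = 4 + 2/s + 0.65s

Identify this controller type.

This is a Proportional-Integral-Derivative (PID) controller.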